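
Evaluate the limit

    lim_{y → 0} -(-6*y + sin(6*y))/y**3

Direct substitution gives 0/0.
Apply L'Hôpital: lim (6*cos(6*y) - 6)/(-3*y^2), still 0/0.
Apply L'Hôpital: lim (-36*sin(6*y))/(-6*y), still 0/0.
After 3 applications of L'Hôpital's rule the quotient is (-216*cos(6*y))/(-6); substituting y = 0 gives 36.

36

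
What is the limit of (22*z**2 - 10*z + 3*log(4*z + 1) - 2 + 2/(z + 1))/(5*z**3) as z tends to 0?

62/5

Substitution gives 0/0 (the numerator vanishes to order 3).
Expand each term to order z^3: the coefficient of z^3 in 2·1/(1 + z) is -2 and in 3·ln(1 + 4z) is 64.
Lower-order terms cancel with the polynomial part, so the numerator is (62)·z^3 + o(z^3), and the limit is (62)/(5) = 62/5.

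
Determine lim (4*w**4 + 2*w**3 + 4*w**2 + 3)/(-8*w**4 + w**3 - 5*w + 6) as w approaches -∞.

Numerator and denominator both have degree 4.
Dividing every term by w^4, all lower-order terms vanish and the limit is the ratio of leading coefficients, 4/(-8) = -1/2.

-1/2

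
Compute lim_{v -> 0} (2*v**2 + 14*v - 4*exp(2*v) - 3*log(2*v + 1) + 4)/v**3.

-40/3

Substitution gives 0/0; apply L'Hôpital's rule 3 times.
After differentiating numerator and denominator 3 times the quotient is (-32*e^(2*v) - 48/(2*v + 1)^3)/(6); at v = 0 this is -40/3.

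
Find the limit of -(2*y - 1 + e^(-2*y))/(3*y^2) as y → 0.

Direct substitution gives 0/0.
Apply L'Hôpital: lim (2 - 2*e^(-2*y))/(-6*y), still 0/0.
After 2 applications of L'Hôpital's rule the quotient is (4*e^(-2*y))/(-6); substituting y = 0 gives -2/3.

-2/3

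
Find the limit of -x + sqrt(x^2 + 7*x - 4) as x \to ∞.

7/2

This has the form ∞ − ∞. Multiply and divide by the conjugate √(x^2 + 7*x - 4) + x.
That gives (7x - 4) / (√(x^2 + 7*x - 4) + x).
Divide numerator and denominator by x: the limit is 7/(2·1) = 7/2.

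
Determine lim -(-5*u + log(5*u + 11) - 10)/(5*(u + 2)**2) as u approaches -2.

Direct substitution gives 0/0.
Apply L'Hôpital: lim (-5 + 5/(5*u + 11))/(-10*u - 20), still 0/0.
After 2 applications of L'Hôpital's rule the quotient is (-25/(5*u + 11)^2)/(-10); substituting u = -2 gives 5/2.

5/2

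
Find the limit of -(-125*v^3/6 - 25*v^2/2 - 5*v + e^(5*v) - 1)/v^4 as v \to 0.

Direct substitution gives 0/0.
Apply L'Hôpital: lim (-125*v^2/2 - 25*v + 5*e^(5*v) - 5)/(-4*v^3), still 0/0.
Apply L'Hôpital: lim (-125*v + 25*e^(5*v) - 25)/(-12*v^2), still 0/0.
Apply L'Hôpital: lim (125*e^(5*v) - 125)/(-24*v), still 0/0.
After 4 applications of L'Hôpital's rule the quotient is (625*e^(5*v))/(-24); substituting v = 0 gives -625/24.

-625/24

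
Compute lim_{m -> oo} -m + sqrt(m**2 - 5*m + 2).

This has the form ∞ − ∞. Multiply and divide by the conjugate √(m^2 - 5*m + 2) + m.
That gives (-5m + 2) / (√(m^2 - 5*m + 2) + m).
Divide numerator and denominator by m: the limit is -5/(2·1) = -5/2.

-5/2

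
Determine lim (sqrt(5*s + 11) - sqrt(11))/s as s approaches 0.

5*√(11)/22

Substitution gives 0/0. Multiply numerator and denominator by the conjugate √(11 + 5s) + √11.
The numerator becomes (11 + 5s) − 11 = 5s, so the expression simplifies to 5/(√(11 + 5s) + √11).
Letting s → 0 gives 5/(2√11) = 5*√(11)/22.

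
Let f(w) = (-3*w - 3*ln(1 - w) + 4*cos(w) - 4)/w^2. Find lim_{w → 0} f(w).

Substitution gives 0/0 (the numerator vanishes to order 2).
Expand each term to order w^2: the coefficient of w^2 in -3·ln(1 - w) is 3/2 and in 4·cos(w) is -2.
Lower-order terms cancel with the polynomial part, so the numerator is (-1/2)·w^2 + o(w^2), and the limit is (-1/2)/(1) = -1/2.

-1/2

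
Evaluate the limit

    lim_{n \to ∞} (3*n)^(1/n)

1

Base → ∞ and exponent → 0: an ∞^0 form.
Take logs: (1/n)·ln(3·n^1) = (ln 3 + 1·ln n)/n → 0.
So the limit is e^0 = 1.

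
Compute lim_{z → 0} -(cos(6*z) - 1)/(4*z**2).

Direct substitution gives 0/0.
Apply L'Hôpital: lim (-6*sin(6*z))/(-8*z), still 0/0.
After 2 applications of L'Hôpital's rule the quotient is (-36*cos(6*z))/(-8); substituting z = 0 gives 9/2.

9/2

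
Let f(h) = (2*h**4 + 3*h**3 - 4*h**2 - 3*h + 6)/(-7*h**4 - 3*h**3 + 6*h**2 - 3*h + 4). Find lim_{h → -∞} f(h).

Numerator and denominator both have degree 4.
Dividing every term by h^4, all lower-order terms vanish and the limit is the ratio of leading coefficients, 2/(-7) = -2/7.

-2/7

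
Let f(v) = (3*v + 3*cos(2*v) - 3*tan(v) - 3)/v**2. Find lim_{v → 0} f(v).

Substitution gives 0/0 (the numerator vanishes to order 2).
Expand each term to order v^2: the coefficient of v^2 in -3·tan(v) is 0 and in 3·cos(2v) is -6.
Lower-order terms cancel with the polynomial part, so the numerator is (-6)·v^2 + o(v^2), and the limit is (-6)/(1) = -6.

-6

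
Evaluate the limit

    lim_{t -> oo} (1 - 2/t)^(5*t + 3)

Let L be the limit and take ln: ln L = lim (5t + 3)·ln(1 - 2/t) = lim (5t + 3)·(-2/t + O(1/t²)) = -10.
Hence L = e^(-10).

e^(-10)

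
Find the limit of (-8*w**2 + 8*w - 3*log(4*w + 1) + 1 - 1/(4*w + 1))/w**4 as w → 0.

-64

Substitution gives 0/0; apply L'Hôpital's rule 4 times.
After differentiating numerator and denominator 4 times the quotient is (1536*(12*w - 1)/(4*w + 1)^5)/(24); at w = 0 this is -64.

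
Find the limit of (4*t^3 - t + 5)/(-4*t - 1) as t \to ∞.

-∞

The numerator has higher degree (3 > 1); the quotient behaves like (4/(-4))·t^2 for large |t|.
As t → +∞ this diverges to -∞.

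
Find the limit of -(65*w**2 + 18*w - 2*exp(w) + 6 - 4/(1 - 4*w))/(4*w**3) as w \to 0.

Substitution gives 0/0; apply L'Hôpital's rule 3 times.
After differentiating numerator and denominator 3 times the quotient is (-2*e^(w) - 1536/(4*w - 1)^4)/(-24); at w = 0 this is 769/12.

769/12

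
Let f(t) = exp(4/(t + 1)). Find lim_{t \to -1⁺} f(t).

As t → -1⁺, 4/(t + 1) → +∞, so e^(4/(t + 1)) → ∞.

∞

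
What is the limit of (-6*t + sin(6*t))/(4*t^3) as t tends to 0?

Direct substitution gives 0/0.
Apply L'Hôpital: lim (6*cos(6*t) - 6)/(12*t^2), still 0/0.
Apply L'Hôpital: lim (-36*sin(6*t))/(24*t), still 0/0.
After 3 applications of L'Hôpital's rule the quotient is (-216*cos(6*t))/(24); substituting t = 0 gives -9.

-9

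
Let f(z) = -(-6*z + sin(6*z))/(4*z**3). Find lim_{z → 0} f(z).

Direct substitution gives 0/0.
Apply L'Hôpital: lim (6*cos(6*z) - 6)/(-12*z^2), still 0/0.
Apply L'Hôpital: lim (-36*sin(6*z))/(-24*z), still 0/0.
After 3 applications of L'Hôpital's rule the quotient is (-216*cos(6*z))/(-24); substituting z = 0 gives 9.

9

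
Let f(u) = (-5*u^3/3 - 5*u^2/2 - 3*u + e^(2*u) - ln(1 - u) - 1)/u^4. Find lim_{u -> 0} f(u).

11/12

Substitution gives 0/0; apply L'Hôpital's rule 4 times.
After differentiating numerator and denominator 4 times the quotient is (16*e^(2*u) + 6/(u - 1)^4)/(24); at u = 0 this is 11/12.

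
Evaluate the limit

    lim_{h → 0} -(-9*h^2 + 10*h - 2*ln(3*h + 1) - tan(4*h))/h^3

118/3

Substitution gives 0/0 (the numerator vanishes to order 3).
Expand each term to order h^3: the coefficient of h^3 in -2·ln(1 + 3h) is -18 and in −tan(4h) is -64/3.
Lower-order terms cancel with the polynomial part, so the numerator is (-118/3)·h^3 + o(h^3), and the limit is (-118/3)/(-1) = 118/3.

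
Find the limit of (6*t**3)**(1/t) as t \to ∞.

Base → ∞ and exponent → 0: an ∞^0 form.
Take logs: (1/t)·ln(6·t^3) = (ln 6 + 3·ln t)/t → 0.
So the limit is e^0 = 1.

1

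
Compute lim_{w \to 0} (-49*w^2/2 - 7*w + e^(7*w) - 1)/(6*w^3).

Direct substitution gives 0/0.
Apply L'Hôpital: lim (-49*w + 7*e^(7*w) - 7)/(18*w^2), still 0/0.
Apply L'Hôpital: lim (49*e^(7*w) - 49)/(36*w), still 0/0.
After 3 applications of L'Hôpital's rule the quotient is (343*e^(7*w))/(36); substituting w = 0 gives 343/36.

343/36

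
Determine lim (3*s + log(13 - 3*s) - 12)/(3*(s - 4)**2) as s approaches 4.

Direct substitution gives 0/0.
Apply L'Hôpital: lim (3 - 3/(13 - 3*s))/(6*s - 24), still 0/0.
After 2 applications of L'Hôpital's rule the quotient is (-9/(13 - 3*s)^2)/(6); substituting s = 4 gives -3/2.

-3/2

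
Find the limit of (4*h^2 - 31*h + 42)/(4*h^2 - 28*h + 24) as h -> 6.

At h = 6 both the top and bottom vanish — a removable singularity. Factoring out (h - 6) from each leaves (4*h - 7)/(4*h - 4), which at h = 6 equals 17/20.

17/20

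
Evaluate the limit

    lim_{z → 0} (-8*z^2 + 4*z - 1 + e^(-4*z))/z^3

Direct substitution gives 0/0.
Apply L'Hôpital: lim (-16*z + 4 - 4*e^(-4*z))/(3*z^2), still 0/0.
Apply L'Hôpital: lim (-16 + 16*e^(-4*z))/(6*z), still 0/0.
After 3 applications of L'Hôpital's rule the quotient is (-64*e^(-4*z))/(6); substituting z = 0 gives -32/3.

-32/3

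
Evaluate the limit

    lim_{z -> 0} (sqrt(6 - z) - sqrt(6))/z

-√(6)/12

A 0/0 form; rationalise with √(6 - z) + √6. This collapses the numerator to -z, leaving -1/(√(6 - z) + √6) → -1/(2√6) = -√(6)/12.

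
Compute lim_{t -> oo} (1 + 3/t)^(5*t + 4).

Let L be the limit and take ln: ln L = lim (5t + 4)·ln(1 + 3/t) = lim (5t + 4)·(3/t + O(1/t²)) = 15.
Hence L = e^(15).

e^(15)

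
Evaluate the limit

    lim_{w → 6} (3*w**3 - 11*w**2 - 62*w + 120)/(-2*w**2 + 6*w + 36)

-65/9

Since w = 6 makes numerator and denominator zero, (w - 6) divides both.
Cancelling it gives (3*w^2 + 7*w - 20)/(-2*w - 6); now plug in w = 6 to get -65/9.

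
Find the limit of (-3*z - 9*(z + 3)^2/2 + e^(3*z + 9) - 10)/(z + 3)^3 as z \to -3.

9/2

Direct substitution gives 0/0.
Apply L'Hôpital: lim (-9*z + 3*e^(3*z + 9) - 30)/(3*(z + 3)^2), still 0/0.
Apply L'Hôpital: lim (9*e^(3*z + 9) - 9)/(6*z + 18), still 0/0.
After 3 applications of L'Hôpital's rule the quotient is (27*e^(3*z + 9))/(6); substituting z = -3 gives 9/2.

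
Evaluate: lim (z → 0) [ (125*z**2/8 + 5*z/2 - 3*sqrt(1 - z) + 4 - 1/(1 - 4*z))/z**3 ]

-1021/16

Substitution gives 0/0 (the numerator vanishes to order 3).
Expand each term to order z^3: the coefficient of z^3 in −1/(1 - 4z) is -64 and in -3·√(1 - z) is 3/16.
Lower-order terms cancel with the polynomial part, so the numerator is (-1021/16)·z^3 + o(z^3), and the limit is (-1021/16)/(1) = -1021/16.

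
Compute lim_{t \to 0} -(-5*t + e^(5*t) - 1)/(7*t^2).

-25/14

Direct substitution gives 0/0.
Apply L'Hôpital: lim (5*e^(5*t) - 5)/(-14*t), still 0/0.
After 2 applications of L'Hôpital's rule the quotient is (25*e^(5*t))/(-14); substituting t = 0 gives -25/14.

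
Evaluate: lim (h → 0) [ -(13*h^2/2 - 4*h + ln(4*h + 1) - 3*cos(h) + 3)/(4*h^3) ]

-16/3

Substitution gives 0/0; apply L'Hôpital's rule 3 times.
After differentiating numerator and denominator 3 times the quotient is (-3*sin(h) + 128/(4*h + 1)^3)/(-24); at h = 0 this is -16/3.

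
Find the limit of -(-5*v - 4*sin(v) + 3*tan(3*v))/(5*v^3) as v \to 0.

Substitution gives 0/0 (the numerator vanishes to order 3).
Expand each term to order v^3: the coefficient of v^3 in -4·sin(v) is 2/3 and in 3·tan(3v) is 27.
Lower-order terms cancel with the polynomial part, so the numerator is (83/3)·v^3 + o(v^3), and the limit is (83/3)/(-5) = -83/15.

-83/15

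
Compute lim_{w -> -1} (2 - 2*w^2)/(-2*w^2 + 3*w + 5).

4/7

Since w = -1 makes numerator and denominator zero, (w + 1) divides both.
Cancelling it gives (2 - 2*w)/(5 - 2*w); now plug in w = -1 to get 4/7.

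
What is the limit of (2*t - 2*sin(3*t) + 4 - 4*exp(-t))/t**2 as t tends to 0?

Substitution gives 0/0; apply L'Hôpital's rule 2 times.
After differentiating numerator and denominator 2 times the quotient is (18*sin(3*t) - 4*e^(-t))/(2); at t = 0 this is -2.

-2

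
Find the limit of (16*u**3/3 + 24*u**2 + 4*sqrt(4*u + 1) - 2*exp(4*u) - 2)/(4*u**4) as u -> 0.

Substitution gives 0/0 (the numerator vanishes to order 4).
Expand each term to order u^4: the coefficient of u^4 in 4·√(1 + 4u) is -40 and in -2·e^(4u) is -64/3.
Lower-order terms cancel with the polynomial part, so the numerator is (-184/3)·u^4 + o(u^4), and the limit is (-184/3)/(4) = -46/3.

-46/3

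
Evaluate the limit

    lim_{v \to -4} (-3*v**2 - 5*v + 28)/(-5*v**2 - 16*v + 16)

19/24

Since v = -4 makes numerator and denominator zero, (v + 4) divides both.
Cancelling it gives (7 - 3*v)/(4 - 5*v); now plug in v = -4 to get 19/24.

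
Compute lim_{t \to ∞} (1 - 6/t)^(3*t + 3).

e^(-18)

Write it as [(1 - 6/t)^t]^(3) · (1 - 6/t)^(3). The bracketed term tends to e^(-6) and the second factor to 1, so the limit is e^(-18).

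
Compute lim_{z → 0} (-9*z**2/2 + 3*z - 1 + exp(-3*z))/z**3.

Direct substitution gives 0/0.
Apply L'Hôpital: lim (-9*z + 3 - 3*e^(-3*z))/(3*z^2), still 0/0.
Apply L'Hôpital: lim (-9 + 9*e^(-3*z))/(6*z), still 0/0.
After 3 applications of L'Hôpital's rule the quotient is (-27*e^(-3*z))/(6); substituting z = 0 gives -9/2.

-9/2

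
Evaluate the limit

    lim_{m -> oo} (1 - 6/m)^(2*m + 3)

Write it as [(1 - 6/m)^m]^(2) · (1 - 6/m)^(3). The bracketed term tends to e^(-6) and the second factor to 1, so the limit is e^(-12).

e^(-12)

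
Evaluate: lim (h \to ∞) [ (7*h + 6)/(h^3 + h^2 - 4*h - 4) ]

The denominator has degree 3 and the numerator degree 1. Dividing numerator and denominator by h^3 sends every term to 0 except the leading denominator term, so the limit is 0.

0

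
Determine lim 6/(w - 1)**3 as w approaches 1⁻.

-∞

As w → 1⁻, (w - 1) → 0⁻, so (w - 1)^3 → 0⁻ and 6/(w - 1)^3 → -∞.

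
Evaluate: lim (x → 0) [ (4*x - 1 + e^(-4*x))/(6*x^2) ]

4/3

Direct substitution gives 0/0.
Apply L'Hôpital: lim (4 - 4*e^(-4*x))/(12*x), still 0/0.
After 2 applications of L'Hôpital's rule the quotient is (16*e^(-4*x))/(12); substituting x = 0 gives 4/3.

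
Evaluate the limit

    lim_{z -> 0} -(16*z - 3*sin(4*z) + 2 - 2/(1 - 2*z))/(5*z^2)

8/5

Substitution gives 0/0; apply L'Hôpital's rule 2 times.
After differentiating numerator and denominator 2 times the quotient is (48*sin(4*z) + 16/(2*z - 1)^3)/(-10); at z = 0 this is 8/5.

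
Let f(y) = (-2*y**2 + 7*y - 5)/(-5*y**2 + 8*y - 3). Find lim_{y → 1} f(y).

-3/2

At y = 1 both the top and bottom vanish — a removable singularity. Factoring out (y - 1) from each leaves (5 - 2*y)/(3 - 5*y), which at y = 1 equals -3/2.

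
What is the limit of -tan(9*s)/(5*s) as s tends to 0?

Substitution gives 0/0.
Since tan(u)/u → 1 as u → 0, tan(9s)/(9s) → 1 and the limit is 9/(-5) = -9/5.

-9/5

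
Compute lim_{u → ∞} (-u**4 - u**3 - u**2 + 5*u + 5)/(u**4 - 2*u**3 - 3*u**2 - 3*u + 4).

Numerator and denominator both have degree 4.
Dividing every term by u^4, all lower-order terms vanish and the limit is the ratio of leading coefficients, -1/(1) = -1.

-1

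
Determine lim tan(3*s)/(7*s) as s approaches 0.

3/7

Substitution gives 0/0.
Since tan(u)/u → 1 as u → 0, tan(3s)/(3s) → 1 and the limit is 3/7.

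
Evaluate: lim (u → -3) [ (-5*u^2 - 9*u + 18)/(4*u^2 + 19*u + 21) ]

-21/5

Since u = -3 makes numerator and denominator zero, (u + 3) divides both.
Cancelling it gives (6 - 5*u)/(4*u + 7); now plug in u = -3 to get -21/5.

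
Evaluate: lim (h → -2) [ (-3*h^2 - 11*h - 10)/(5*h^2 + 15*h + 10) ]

At h = -2 both the top and bottom vanish — a removable singularity. Factoring out (h + 2) from each leaves (-3*h - 5)/(5*h + 5), which at h = -2 equals -1/5.

-1/5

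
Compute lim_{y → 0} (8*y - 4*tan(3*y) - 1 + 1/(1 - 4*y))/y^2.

16

Substitution gives 0/0; apply L'Hôpital's rule 2 times.
After differentiating numerator and denominator 2 times the quotient is (-72*tan(3*y)/cos(3*y)^2 - 32/(4*y - 1)^3)/(2); at y = 0 this is 16.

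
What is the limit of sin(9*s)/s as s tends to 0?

Substitution gives 0/0.
Write it as (9)·sin(9s)/(9s); since sin(u)/u → 1, the limit is 9.

9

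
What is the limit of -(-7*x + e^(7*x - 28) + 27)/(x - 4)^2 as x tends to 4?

-49/2

Direct substitution gives 0/0.
Apply L'Hôpital: lim (7*e^(7*x - 28) - 7)/(8 - 2*x), still 0/0.
After 2 applications of L'Hôpital's rule the quotient is (49*e^(7*x - 28))/(-2); substituting x = 4 gives -49/2.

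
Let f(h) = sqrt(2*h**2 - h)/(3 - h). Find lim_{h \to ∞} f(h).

For large |h|, √(2*h^2 - h) ≈ √2·|h| and the denominator ≈ -h.
Since h → +∞, |h| = h, giving √2/(-1) = -√(2).

-√(2)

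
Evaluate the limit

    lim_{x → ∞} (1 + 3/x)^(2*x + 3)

e^(6)

Write it as [(1 + 3/x)^x]^(2) · (1 + 3/x)^(3). The bracketed term tends to e^(3) and the second factor to 1, so the limit is e^(6).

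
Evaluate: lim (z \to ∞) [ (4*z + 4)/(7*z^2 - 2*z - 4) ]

The denominator has degree 2 and the numerator degree 1. Dividing numerator and denominator by z^2 sends every term to 0 except the leading denominator term, so the limit is 0.

0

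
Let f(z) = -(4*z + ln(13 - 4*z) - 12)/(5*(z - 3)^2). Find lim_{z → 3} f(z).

8/5

Direct substitution gives 0/0.
Apply L'Hôpital: lim (4 - 4/(13 - 4*z))/(30 - 10*z), still 0/0.
After 2 applications of L'Hôpital's rule the quotient is (-16/(13 - 4*z)^2)/(-10); substituting z = 3 gives 8/5.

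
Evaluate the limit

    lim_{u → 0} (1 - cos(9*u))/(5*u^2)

Substitution gives 0/0.
Use (1 − cos θ)/θ² → 1/2 with θ = 9u: the limit is 9²/(2·5) = 81/10.

81/10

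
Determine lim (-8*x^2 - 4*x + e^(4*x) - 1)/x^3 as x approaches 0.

32/3

Direct substitution gives 0/0.
Apply L'Hôpital: lim (-16*x + 4*e^(4*x) - 4)/(3*x^2), still 0/0.
Apply L'Hôpital: lim (16*e^(4*x) - 16)/(6*x), still 0/0.
After 3 applications of L'Hôpital's rule the quotient is (64*e^(4*x))/(6); substituting x = 0 gives 32/3.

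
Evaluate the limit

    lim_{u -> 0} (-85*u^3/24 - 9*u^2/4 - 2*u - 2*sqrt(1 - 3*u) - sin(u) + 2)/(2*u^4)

405/128

Substitution gives 0/0; apply L'Hôpital's rule 4 times.
After differentiating numerator and denominator 4 times the quotient is (-sin(u) + 1215/(8*(1 - 3*u)^(7/2)))/(48); at u = 0 this is 405/128.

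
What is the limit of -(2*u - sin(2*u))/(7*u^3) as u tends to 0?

Direct substitution gives 0/0.
Apply L'Hôpital: lim (2 - 2*cos(2*u))/(-21*u^2), still 0/0.
Apply L'Hôpital: lim (4*sin(2*u))/(-42*u), still 0/0.
After 3 applications of L'Hôpital's rule the quotient is (8*cos(2*u))/(-42); substituting u = 0 gives -4/21.

-4/21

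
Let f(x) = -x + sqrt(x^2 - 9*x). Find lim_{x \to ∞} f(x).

An ∞ − ∞ form. Rationalising with the conjugate, the difference becomes (-9x) / (√(x^2 - 9*x) + x).
For large x the denominator behaves like 2·x, so the quotient tends to -9/2 = -9/2.

-9/2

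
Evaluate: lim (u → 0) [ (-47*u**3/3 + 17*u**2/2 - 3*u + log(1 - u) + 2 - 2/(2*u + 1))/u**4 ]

-129/4

Substitution gives 0/0 (the numerator vanishes to order 4).
Expand each term to order u^4: the coefficient of u^4 in -2·1/(1 + 2u) is -32 and in ln(1 - u) is -1/4.
Lower-order terms cancel with the polynomial part, so the numerator is (-129/4)·u^4 + o(u^4), and the limit is (-129/4)/(1) = -129/4.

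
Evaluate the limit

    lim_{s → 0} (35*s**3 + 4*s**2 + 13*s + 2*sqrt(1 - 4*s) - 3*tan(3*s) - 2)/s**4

Substitution gives 0/0 (the numerator vanishes to order 4).
Expand each term to order s^4: the coefficient of s^4 in 2·√(1 - 4s) is -20 and in -3·tan(3s) is 0.
Lower-order terms cancel with the polynomial part, so the numerator is (-20)·s^4 + o(s^4), and the limit is (-20)/(1) = -20.

-20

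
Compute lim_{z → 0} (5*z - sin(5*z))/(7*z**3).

125/42

Direct substitution gives 0/0.
Apply L'Hôpital: lim (5 - 5*cos(5*z))/(21*z^2), still 0/0.
Apply L'Hôpital: lim (25*sin(5*z))/(42*z), still 0/0.
After 3 applications of L'Hôpital's rule the quotient is (125*cos(5*z))/(42); substituting z = 0 gives 125/42.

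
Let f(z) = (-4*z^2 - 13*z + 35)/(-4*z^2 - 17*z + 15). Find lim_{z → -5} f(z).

27/23

Since z = -5 makes numerator and denominator zero, (z + 5) divides both.
Cancelling it gives (7 - 4*z)/(3 - 4*z); now plug in z = -5 to get 27/23.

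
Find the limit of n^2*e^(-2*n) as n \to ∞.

0

Write as n^2/e^{2n}, an ∞/∞ form.
Exponential growth dominates any polynomial, so repeated L'Hôpital (or the standard result) gives 0.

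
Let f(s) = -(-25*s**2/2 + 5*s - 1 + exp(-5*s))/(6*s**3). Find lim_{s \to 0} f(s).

Direct substitution gives 0/0.
Apply L'Hôpital: lim (-25*s + 5 - 5*e^(-5*s))/(-18*s^2), still 0/0.
Apply L'Hôpital: lim (-25 + 25*e^(-5*s))/(-36*s), still 0/0.
After 3 applications of L'Hôpital's rule the quotient is (-125*e^(-5*s))/(-36); substituting s = 0 gives 125/36.

125/36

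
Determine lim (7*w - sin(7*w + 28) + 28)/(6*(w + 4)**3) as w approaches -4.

Direct substitution gives 0/0.
Apply L'Hôpital: lim (7 - 7*cos(7*w + 28))/(18*(w + 4)^2), still 0/0.
Apply L'Hôpital: lim (49*sin(7*w + 28))/(36*w + 144), still 0/0.
After 3 applications of L'Hôpital's rule the quotient is (343*cos(7*w + 28))/(36); substituting w = -4 gives 343/36.

343/36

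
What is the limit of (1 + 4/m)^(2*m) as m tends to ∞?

Write it as [(1 + 4/m)^m]^(2) · (1 + 4/m)^(0). The bracketed term tends to e^(4) and the second factor to 1, so the limit is e^(8).

e^(8)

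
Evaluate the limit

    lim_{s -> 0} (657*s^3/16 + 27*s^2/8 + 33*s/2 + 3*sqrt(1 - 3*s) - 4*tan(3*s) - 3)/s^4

Substitution gives 0/0; apply L'Hôpital's rule 4 times.
After differentiating numerator and denominator 4 times the quotient is (2592*tan(3*s)/cos(3*s)^2 - 7776*tan(3*s)/cos(3*s)^4 - 3645/(16*(1 - 3*s)^(7/2)))/(24); at s = 0 this is -1215/128.

-1215/128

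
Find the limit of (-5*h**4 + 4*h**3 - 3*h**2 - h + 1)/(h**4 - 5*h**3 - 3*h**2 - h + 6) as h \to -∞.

-5

Numerator and denominator both have degree 4.
Dividing every term by h^4, all lower-order terms vanish and the limit is the ratio of leading coefficients, -5/(1) = -5.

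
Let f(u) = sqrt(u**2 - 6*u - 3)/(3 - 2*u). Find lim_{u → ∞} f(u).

-1/2

For large |u|, √(u^2 - 6*u - 3) ≈ √1·|u| and the denominator ≈ -2u.
Since u → +∞, |u| = u, giving √1/(-2) = -1/2.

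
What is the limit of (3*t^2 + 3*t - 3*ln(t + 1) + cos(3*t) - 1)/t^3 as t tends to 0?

Substitution gives 0/0; apply L'Hôpital's rule 3 times.
After differentiating numerator and denominator 3 times the quotient is (27*sin(3*t) - 6/(t + 1)^3)/(6); at t = 0 this is -1.

-1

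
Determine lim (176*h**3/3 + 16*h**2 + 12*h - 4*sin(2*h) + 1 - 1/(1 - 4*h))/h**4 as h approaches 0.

Substitution gives 0/0; apply L'Hôpital's rule 4 times.
After differentiating numerator and denominator 4 times the quotient is (-64*sin(2*h) + 6144/(4*h - 1)^5)/(24); at h = 0 this is -256.

-256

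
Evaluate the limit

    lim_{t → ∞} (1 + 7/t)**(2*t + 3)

e^(14)

Let L be the limit and take ln: ln L = lim (2t + 3)·ln(1 + 7/t) = lim (2t + 3)·(7/t + O(1/t²)) = 14.
Hence L = e^(14).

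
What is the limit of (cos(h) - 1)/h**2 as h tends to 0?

-1/2

Direct substitution gives 0/0.
Apply L'Hôpital: lim (-sin(h))/(2*h), still 0/0.
After 2 applications of L'Hôpital's rule the quotient is (-cos(h))/(2); substituting h = 0 gives -1/2.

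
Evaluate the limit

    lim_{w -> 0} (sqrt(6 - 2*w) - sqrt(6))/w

-√(6)/6

A 0/0 form; rationalise with √(6 - 2w) + √6. This collapses the numerator to -2w, leaving -2/(√(6 - 2w) + √6) → -2/(2√6) = -√(6)/6.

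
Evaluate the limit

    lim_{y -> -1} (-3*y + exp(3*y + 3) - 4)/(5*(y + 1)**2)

9/10

Direct substitution gives 0/0.
Apply L'Hôpital: lim (3*e^(3*y + 3) - 3)/(10*y + 10), still 0/0.
After 2 applications of L'Hôpital's rule the quotient is (9*e^(3*y + 3))/(10); substituting y = -1 gives 9/10.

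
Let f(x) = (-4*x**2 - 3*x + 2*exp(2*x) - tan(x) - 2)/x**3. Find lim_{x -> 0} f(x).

7/3

Substitution gives 0/0 (the numerator vanishes to order 3).
Expand each term to order x^3: the coefficient of x^3 in 2·e^(2x) is 8/3 and in −tan(x) is -1/3.
Lower-order terms cancel with the polynomial part, so the numerator is (7/3)·x^3 + o(x^3), and the limit is (7/3)/(1) = 7/3.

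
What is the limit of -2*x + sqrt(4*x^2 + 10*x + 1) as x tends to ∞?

5/2

This has the form ∞ − ∞. Multiply and divide by the conjugate √(4*x^2 + 10*x + 1) + 2x.
That gives (10x + 1) / (√(4*x^2 + 10*x + 1) + 2x).
Divide numerator and denominator by x: the limit is 10/(2·2) = 5/2.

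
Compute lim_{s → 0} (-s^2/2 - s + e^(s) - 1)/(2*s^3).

Direct substitution gives 0/0.
Apply L'Hôpital: lim (-s + e^(s) - 1)/(6*s^2), still 0/0.
Apply L'Hôpital: lim (e^(s) - 1)/(12*s), still 0/0.
After 3 applications of L'Hôpital's rule the quotient is (e^(s))/(12); substituting s = 0 gives 1/12.

1/12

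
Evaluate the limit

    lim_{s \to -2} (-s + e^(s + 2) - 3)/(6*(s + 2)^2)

Direct substitution gives 0/0.
Apply L'Hôpital: lim (e^(s + 2) - 1)/(12*s + 24), still 0/0.
After 2 applications of L'Hôpital's rule the quotient is (e^(s + 2))/(12); substituting s = -2 gives 1/12.

1/12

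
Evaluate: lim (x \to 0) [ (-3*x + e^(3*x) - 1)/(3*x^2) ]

3/2

Direct substitution gives 0/0.
Apply L'Hôpital: lim (3*e^(3*x) - 3)/(6*x), still 0/0.
After 2 applications of L'Hôpital's rule the quotient is (9*e^(3*x))/(6); substituting x = 0 gives 3/2.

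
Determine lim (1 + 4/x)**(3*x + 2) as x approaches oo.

Write it as [(1 + 4/x)^x]^(3) · (1 + 4/x)^(2). The bracketed term tends to e^(4) and the second factor to 1, so the limit is e^(12).

e^(12)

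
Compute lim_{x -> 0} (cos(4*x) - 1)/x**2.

Direct substitution gives 0/0.
Apply L'Hôpital: lim (-4*sin(4*x))/(2*x), still 0/0.
After 2 applications of L'Hôpital's rule the quotient is (-16*cos(4*x))/(2); substituting x = 0 gives -8.

-8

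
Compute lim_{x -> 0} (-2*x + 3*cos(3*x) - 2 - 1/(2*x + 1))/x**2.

-35/2

Substitution gives 0/0; apply L'Hôpital's rule 2 times.
After differentiating numerator and denominator 2 times the quotient is (-27*cos(3*x) - 8/(2*x + 1)^3)/(2); at x = 0 this is -35/2.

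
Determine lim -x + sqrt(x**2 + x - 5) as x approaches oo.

1/2

An ∞ − ∞ form. Rationalising with the conjugate, the difference becomes (x - 5) / (√(x^2 + x - 5) + x).
For large x the denominator behaves like 2·x, so the quotient tends to 1/2 = 1/2.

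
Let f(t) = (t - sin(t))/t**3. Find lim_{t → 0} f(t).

Direct substitution gives 0/0.
Apply L'Hôpital: lim (1 - cos(t))/(3*t^2), still 0/0.
Apply L'Hôpital: lim (sin(t))/(6*t), still 0/0.
After 3 applications of L'Hôpital's rule the quotient is (cos(t))/(6); substituting t = 0 gives 1/6.

1/6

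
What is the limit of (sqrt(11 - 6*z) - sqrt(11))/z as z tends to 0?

-3*√(11)/11

A 0/0 form; rationalise with √(11 - 6z) + √11. This collapses the numerator to -6z, leaving -6/(√(11 - 6z) + √11) → -6/(2√11) = -3*√(11)/11.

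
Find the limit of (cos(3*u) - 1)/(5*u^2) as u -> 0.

-9/10

Direct substitution gives 0/0.
Apply L'Hôpital: lim (-3*sin(3*u))/(10*u), still 0/0.
After 2 applications of L'Hôpital's rule the quotient is (-9*cos(3*u))/(10); substituting u = 0 gives -9/10.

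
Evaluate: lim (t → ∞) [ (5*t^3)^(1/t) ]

1

Base → ∞ and exponent → 0: an ∞^0 form.
Take logs: (1/t)·ln(5·t^3) = (ln 5 + 3·ln t)/t → 0.
So the limit is e^0 = 1.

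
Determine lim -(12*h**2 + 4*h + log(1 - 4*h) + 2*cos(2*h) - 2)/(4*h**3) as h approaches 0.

Substitution gives 0/0 (the numerator vanishes to order 3).
Expand each term to order h^3: the coefficient of h^3 in ln(1 - 4h) is -64/3 and in 2·cos(2h) is 0.
Lower-order terms cancel with the polynomial part, so the numerator is (-64/3)·h^3 + o(h^3), and the limit is (-64/3)/(-4) = 16/3.

16/3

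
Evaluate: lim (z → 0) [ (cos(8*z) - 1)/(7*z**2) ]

Direct substitution gives 0/0.
Apply L'Hôpital: lim (-8*sin(8*z))/(14*z), still 0/0.
After 2 applications of L'Hôpital's rule the quotient is (-64*cos(8*z))/(14); substituting z = 0 gives -32/7.

-32/7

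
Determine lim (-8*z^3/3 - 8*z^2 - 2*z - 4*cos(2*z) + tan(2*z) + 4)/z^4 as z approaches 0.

-8/3

Substitution gives 0/0; apply L'Hôpital's rule 4 times.
After differentiating numerator and denominator 4 times the quotient is (-64*cos(2*z) + 384*tan(2*z)^5 + 640*tan(2*z)^3 + 256*tan(2*z))/(24); at z = 0 this is -8/3.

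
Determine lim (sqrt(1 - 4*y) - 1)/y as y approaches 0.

-2

Substitution gives 0/0. Multiply numerator and denominator by the conjugate √(1 - 4y) + √1.
The numerator becomes (1 - 4y) − 1 = -4y, so the expression simplifies to -4/(√(1 - 4y) + √1).
Letting y → 0 gives -4/(2√1) = -2.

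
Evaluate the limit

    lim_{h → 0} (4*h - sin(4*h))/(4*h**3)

Direct substitution gives 0/0.
Apply L'Hôpital: lim (4 - 4*cos(4*h))/(12*h^2), still 0/0.
Apply L'Hôpital: lim (16*sin(4*h))/(24*h), still 0/0.
After 3 applications of L'Hôpital's rule the quotient is (64*cos(4*h))/(24); substituting h = 0 gives 8/3.

8/3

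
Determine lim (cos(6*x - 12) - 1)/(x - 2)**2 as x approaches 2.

-18

Direct substitution gives 0/0.
Apply L'Hôpital: lim (-6*sin(6*x - 12))/(2*x - 4), still 0/0.
After 2 applications of L'Hôpital's rule the quotient is (-36*cos(6*x - 12))/(2); substituting x = 2 gives -18.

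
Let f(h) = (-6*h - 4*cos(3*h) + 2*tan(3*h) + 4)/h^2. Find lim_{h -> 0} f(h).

18

Substitution gives 0/0 (the numerator vanishes to order 2).
Expand each term to order h^2: the coefficient of h^2 in -4·cos(3h) is 18 and in 2·tan(3h) is 0.
Lower-order terms cancel with the polynomial part, so the numerator is (18)·h^2 + o(h^2), and the limit is (18)/(1) = 18.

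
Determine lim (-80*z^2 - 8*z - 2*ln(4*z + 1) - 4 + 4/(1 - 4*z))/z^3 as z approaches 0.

Substitution gives 0/0 (the numerator vanishes to order 3).
Expand each term to order z^3: the coefficient of z^3 in -2·ln(1 + 4z) is -128/3 and in 4·1/(1 - 4z) is 256.
Lower-order terms cancel with the polynomial part, so the numerator is (640/3)·z^3 + o(z^3), and the limit is (640/3)/(1) = 640/3.

640/3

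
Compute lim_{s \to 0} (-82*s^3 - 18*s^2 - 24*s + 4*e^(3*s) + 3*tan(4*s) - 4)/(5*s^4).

27/10

Substitution gives 0/0; apply L'Hôpital's rule 4 times.
After differentiating numerator and denominator 4 times the quotient is (324*e^(3*s) + 18432*tan(4*s)^5 + 30720*tan(4*s)^3 + 12288*tan(4*s))/(120); at s = 0 this is 27/10.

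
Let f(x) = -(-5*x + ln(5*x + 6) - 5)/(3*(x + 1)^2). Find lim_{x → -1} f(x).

Direct substitution gives 0/0.
Apply L'Hôpital: lim (-5 + 5/(5*x + 6))/(-6*x - 6), still 0/0.
After 2 applications of L'Hôpital's rule the quotient is (-25/(5*x + 6)^2)/(-6); substituting x = -1 gives 25/6.

25/6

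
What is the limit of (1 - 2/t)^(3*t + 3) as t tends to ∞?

e^(-6)

Let L be the limit and take ln: ln L = lim (3t + 3)·ln(1 - 2/t) = lim (3t + 3)·(-2/t + O(1/t²)) = -6.
Hence L = e^(-6).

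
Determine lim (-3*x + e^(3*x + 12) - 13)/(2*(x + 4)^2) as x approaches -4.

9/4

Direct substitution gives 0/0.
Apply L'Hôpital: lim (3*e^(3*x + 12) - 3)/(4*x + 16), still 0/0.
After 2 applications of L'Hôpital's rule the quotient is (9*e^(3*x + 12))/(4); substituting x = -4 gives 9/4.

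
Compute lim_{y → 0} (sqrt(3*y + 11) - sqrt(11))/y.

A 0/0 form; rationalise with √(11 + 3y) + √11. This collapses the numerator to 3y, leaving 3/(√(11 + 3y) + √11) → 3/(2√11) = 3*√(11)/22.

3*√(11)/22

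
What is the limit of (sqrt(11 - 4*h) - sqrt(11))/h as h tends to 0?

-2*√(11)/11

Substitution gives 0/0. Multiply numerator and denominator by the conjugate √(11 - 4h) + √11.
The numerator becomes (11 - 4h) − 11 = -4h, so the expression simplifies to -4/(√(11 - 4h) + √11).
Letting h → 0 gives -4/(2√11) = -2*√(11)/11.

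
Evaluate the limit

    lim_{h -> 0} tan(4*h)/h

Substitution gives 0/0.
Since tan(u)/u → 1 as u → 0, tan(4h)/(4h) → 1 and the limit is 4.

4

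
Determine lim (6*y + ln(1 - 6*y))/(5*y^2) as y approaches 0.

Direct substitution gives 0/0.
Apply L'Hôpital: lim (6 - 6/(1 - 6*y))/(10*y), still 0/0.
After 2 applications of L'Hôpital's rule the quotient is (-36/(1 - 6*y)^2)/(10); substituting y = 0 gives -18/5.

-18/5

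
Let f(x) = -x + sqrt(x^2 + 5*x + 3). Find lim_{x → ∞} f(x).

5/2

This has the form ∞ − ∞. Multiply and divide by the conjugate √(x^2 + 5*x + 3) + x.
That gives (5x + 3) / (√(x^2 + 5*x + 3) + x).
Divide numerator and denominator by x: the limit is 5/(2·1) = 5/2.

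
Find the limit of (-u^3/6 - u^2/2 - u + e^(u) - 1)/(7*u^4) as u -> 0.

1/168

Direct substitution gives 0/0.
Apply L'Hôpital: lim (-u^2/2 - u + e^(u) - 1)/(28*u^3), still 0/0.
Apply L'Hôpital: lim (-u + e^(u) - 1)/(84*u^2), still 0/0.
Apply L'Hôpital: lim (e^(u) - 1)/(168*u), still 0/0.
After 4 applications of L'Hôpital's rule the quotient is (e^(u))/(168); substituting u = 0 gives 1/168.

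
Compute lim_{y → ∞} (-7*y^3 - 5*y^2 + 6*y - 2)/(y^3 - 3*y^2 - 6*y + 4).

-7

Numerator and denominator both have degree 3.
Dividing every term by y^3, all lower-order terms vanish and the limit is the ratio of leading coefficients, -7/(1) = -7.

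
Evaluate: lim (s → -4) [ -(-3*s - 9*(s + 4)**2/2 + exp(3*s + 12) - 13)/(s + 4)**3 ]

Direct substitution gives 0/0.
Apply L'Hôpital: lim (-9*s + 3*e^(3*s + 12) - 39)/(-3*(s + 4)^2), still 0/0.
Apply L'Hôpital: lim (9*e^(3*s + 12) - 9)/(-6*s - 24), still 0/0.
After 3 applications of L'Hôpital's rule the quotient is (27*e^(3*s + 12))/(-6); substituting s = -4 gives -9/2.

-9/2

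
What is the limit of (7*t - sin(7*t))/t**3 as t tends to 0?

343/6

Direct substitution gives 0/0.
Apply L'Hôpital: lim (7 - 7*cos(7*t))/(3*t^2), still 0/0.
Apply L'Hôpital: lim (49*sin(7*t))/(6*t), still 0/0.
After 3 applications of L'Hôpital's rule the quotient is (343*cos(7*t))/(6); substituting t = 0 gives 343/6.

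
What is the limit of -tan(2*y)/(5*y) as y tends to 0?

-2/5

Substitution gives 0/0.
Since tan(u)/u → 1 as u → 0, tan(2y)/(2y) → 1 and the limit is 2/(-5) = -2/5.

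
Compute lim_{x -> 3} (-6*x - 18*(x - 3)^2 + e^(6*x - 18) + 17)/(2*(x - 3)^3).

18

Direct substitution gives 0/0.
Apply L'Hôpital: lim (-36*x + 6*e^(6*x - 18) + 102)/(6*(x - 3)^2), still 0/0.
Apply L'Hôpital: lim (36*e^(6*x - 18) - 36)/(12*x - 36), still 0/0.
After 3 applications of L'Hôpital's rule the quotient is (216*e^(6*x - 18))/(12); substituting x = 3 gives 18.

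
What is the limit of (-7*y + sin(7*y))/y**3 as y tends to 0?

Direct substitution gives 0/0.
Apply L'Hôpital: lim (7*cos(7*y) - 7)/(3*y^2), still 0/0.
Apply L'Hôpital: lim (-49*sin(7*y))/(6*y), still 0/0.
After 3 applications of L'Hôpital's rule the quotient is (-343*cos(7*y))/(6); substituting y = 0 gives -343/6.

-343/6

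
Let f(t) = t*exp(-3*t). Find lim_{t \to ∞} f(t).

Write as t^1/e^{3t}, an ∞/∞ form.
Exponential growth dominates any polynomial, so repeated L'Hôpital (or the standard result) gives 0.

0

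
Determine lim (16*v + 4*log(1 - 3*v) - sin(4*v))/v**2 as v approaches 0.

Substitution gives 0/0; apply L'Hôpital's rule 2 times.
After differentiating numerator and denominator 2 times the quotient is (16*sin(4*v) - 36/(3*v - 1)^2)/(2); at v = 0 this is -18.

-18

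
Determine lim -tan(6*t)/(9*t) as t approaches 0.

-2/3

Substitution gives 0/0.
Since tan(u)/u → 1 as u → 0, tan(6t)/(6t) → 1 and the limit is 6/(-9) = -2/3.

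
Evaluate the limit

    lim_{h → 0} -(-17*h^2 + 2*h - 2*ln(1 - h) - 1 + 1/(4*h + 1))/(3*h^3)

Substitution gives 0/0 (the numerator vanishes to order 3).
Expand each term to order h^3: the coefficient of h^3 in 1/(1 + 4h) is -64 and in -2·ln(1 - h) is 2/3.
Lower-order terms cancel with the polynomial part, so the numerator is (-190/3)·h^3 + o(h^3), and the limit is (-190/3)/(-3) = 190/9.

190/9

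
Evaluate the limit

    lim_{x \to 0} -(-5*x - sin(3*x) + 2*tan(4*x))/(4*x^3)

Substitution gives 0/0; apply L'Hôpital's rule 3 times.
After differentiating numerator and denominator 3 times the quotient is (27*cos(3*x) + 768*tan(4*x)^4 + 1024*tan(4*x)^2 + 256)/(-24); at x = 0 this is -283/24.

-283/24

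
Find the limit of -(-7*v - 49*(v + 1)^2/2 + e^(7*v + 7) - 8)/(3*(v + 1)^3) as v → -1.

-343/18

Direct substitution gives 0/0.
Apply L'Hôpital: lim (-49*v + 7*e^(7*v + 7) - 56)/(-9*(v + 1)^2), still 0/0.
Apply L'Hôpital: lim (49*e^(7*v + 7) - 49)/(-18*v - 18), still 0/0.
After 3 applications of L'Hôpital's rule the quotient is (343*e^(7*v + 7))/(-18); substituting v = -1 gives -343/18.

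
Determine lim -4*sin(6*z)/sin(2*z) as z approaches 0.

-12

Substitution gives 0/0.
Divide numerator and denominator by z: sin(6z)/z → 6 and sin(2z)/z → 2, so the limit is -4·6/2 = -12.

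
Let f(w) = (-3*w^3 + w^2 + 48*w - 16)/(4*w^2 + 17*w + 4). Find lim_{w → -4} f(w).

Direct substitution gives 0/0, so factor. Both numerator and denominator have (w + 4) as a factor.
After cancelling, the expression reduces to (-3*w^2 + 13*w - 4)/(4*w + 1).
Substituting w = -4 gives 104/15.

104/15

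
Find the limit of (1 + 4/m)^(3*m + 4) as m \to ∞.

Let L be the limit and take ln: ln L = lim (3m + 4)·ln(1 + 4/m) = lim (3m + 4)·(4/m + O(1/m²)) = 12.
Hence L = e^(12).

e^(12)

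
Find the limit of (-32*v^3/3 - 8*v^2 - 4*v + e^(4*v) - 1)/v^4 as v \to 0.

Direct substitution gives 0/0.
Apply L'Hôpital: lim (-32*v^2 - 16*v + 4*e^(4*v) - 4)/(4*v^3), still 0/0.
Apply L'Hôpital: lim (-64*v + 16*e^(4*v) - 16)/(12*v^2), still 0/0.
Apply L'Hôpital: lim (64*e^(4*v) - 64)/(24*v), still 0/0.
After 4 applications of L'Hôpital's rule the quotient is (256*e^(4*v))/(24); substituting v = 0 gives 32/3.

32/3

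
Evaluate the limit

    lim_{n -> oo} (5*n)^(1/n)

Base → ∞ and exponent → 0: an ∞^0 form.
Take logs: (1/n)·ln(5·n^1) = (ln 5 + 1·ln n)/n → 0.
So the limit is e^0 = 1.

1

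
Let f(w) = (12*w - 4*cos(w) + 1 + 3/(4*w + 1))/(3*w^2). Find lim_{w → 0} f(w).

50/3

Substitution gives 0/0 (the numerator vanishes to order 2).
Expand each term to order w^2: the coefficient of w^2 in 3·1/(1 + 4w) is 48 and in -4·cos(w) is 2.
Lower-order terms cancel with the polynomial part, so the numerator is (50)·w^2 + o(w^2), and the limit is (50)/(3) = 50/3.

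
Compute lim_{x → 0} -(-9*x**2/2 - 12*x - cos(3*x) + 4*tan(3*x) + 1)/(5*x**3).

Substitution gives 0/0 (the numerator vanishes to order 3).
Expand each term to order x^3: the coefficient of x^3 in −cos(3x) is 0 and in 4·tan(3x) is 36.
Lower-order terms cancel with the polynomial part, so the numerator is (36)·x^3 + o(x^3), and the limit is (36)/(-5) = -36/5.

-36/5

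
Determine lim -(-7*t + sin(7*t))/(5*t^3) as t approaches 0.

343/30

Direct substitution gives 0/0.
Apply L'Hôpital: lim (7*cos(7*t) - 7)/(-15*t^2), still 0/0.
Apply L'Hôpital: lim (-49*sin(7*t))/(-30*t), still 0/0.
After 3 applications of L'Hôpital's rule the quotient is (-343*cos(7*t))/(-30); substituting t = 0 gives 343/30.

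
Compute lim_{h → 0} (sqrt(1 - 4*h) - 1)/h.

Substitution gives 0/0. Multiply numerator and denominator by the conjugate √(1 - 4h) + √1.
The numerator becomes (1 - 4h) − 1 = -4h, so the expression simplifies to -4/(√(1 - 4h) + √1).
Letting h → 0 gives -4/(2√1) = -2.

-2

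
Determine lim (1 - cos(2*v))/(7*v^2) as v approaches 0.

2/7

Substitution gives 0/0.
Use (1 − cos u)/u² → 1/2 with u = 2v: the limit is 2²/(2·7) = 2/7.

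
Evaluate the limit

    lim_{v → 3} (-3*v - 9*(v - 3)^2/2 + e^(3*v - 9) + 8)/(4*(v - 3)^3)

9/8

Direct substitution gives 0/0.
Apply L'Hôpital: lim (-9*v + 3*e^(3*v - 9) + 24)/(12*(v - 3)^2), still 0/0.
Apply L'Hôpital: lim (9*e^(3*v - 9) - 9)/(24*v - 72), still 0/0.
After 3 applications of L'Hôpital's rule the quotient is (27*e^(3*v - 9))/(24); substituting v = 3 gives 9/8.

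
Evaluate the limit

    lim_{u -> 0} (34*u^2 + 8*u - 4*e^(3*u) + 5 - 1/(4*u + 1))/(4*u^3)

Substitution gives 0/0 (the numerator vanishes to order 3).
Expand each term to order u^3: the coefficient of u^3 in -4·e^(3u) is -18 and in −1/(1 + 4u) is 64.
Lower-order terms cancel with the polynomial part, so the numerator is (46)·u^3 + o(u^3), and the limit is (46)/(4) = 23/2.

23/2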